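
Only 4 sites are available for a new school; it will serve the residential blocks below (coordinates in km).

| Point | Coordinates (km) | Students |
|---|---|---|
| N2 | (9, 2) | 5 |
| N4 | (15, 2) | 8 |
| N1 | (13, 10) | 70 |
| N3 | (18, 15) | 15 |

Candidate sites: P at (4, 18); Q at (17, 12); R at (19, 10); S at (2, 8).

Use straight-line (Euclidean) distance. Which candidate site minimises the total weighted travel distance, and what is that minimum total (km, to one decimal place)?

Total weighted distance at each candidate:
  P (4, 18): total = 1296.8
  Q (17, 12): total = 506.1
  R (19, 10): total = 632.1
  S (2, 8): total = 1205.2
Minimum is at Q with total 506.1 km.

Q, total 506.1 km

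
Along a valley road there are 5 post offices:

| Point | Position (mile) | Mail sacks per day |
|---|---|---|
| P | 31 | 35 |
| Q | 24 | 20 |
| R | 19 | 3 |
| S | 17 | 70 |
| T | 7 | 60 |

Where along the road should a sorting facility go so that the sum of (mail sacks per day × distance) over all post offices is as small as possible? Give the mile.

For a sum of weighted absolute distances on a line, the optimum is the weighted median (not the mean). Total weight W = 188; half-weight = 94.
Sort by position and accumulate weight:
  mile 7 (T, w=60) → cum 60
  mile 17 (S, w=70) → cum 130  ≥ 94 → median here
  mile 19 (R, w=3) → cum 133
  mile 24 (Q, w=20) → cum 153
  mile 31 (P, w=35) → cum 188
Optimal location: mile 17.

x = 17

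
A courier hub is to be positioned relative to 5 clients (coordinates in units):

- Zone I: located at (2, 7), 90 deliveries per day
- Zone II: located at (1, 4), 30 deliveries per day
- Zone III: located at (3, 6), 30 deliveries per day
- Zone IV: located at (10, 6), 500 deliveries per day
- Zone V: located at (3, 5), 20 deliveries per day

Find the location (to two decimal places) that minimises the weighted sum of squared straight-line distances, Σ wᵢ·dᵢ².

The minimiser of Σwᵢ‖p−pᵢ‖² is the weighted centroid p* = (Σwᵢpᵢ)/(Σwᵢ).
Σwᵢ = 670.
Σwᵢxᵢ = 90·2 + 30·1 + 30·3 + 500·10 + 20·3 = 5360.
Σwᵢyᵢ = 90·7 + 30·4 + 30·6 + 500·6 + 20·5 = 4030.
x* = 5360/670 = 8.00, y* = 4030/670 = 6.01.

(8.00, 6.01)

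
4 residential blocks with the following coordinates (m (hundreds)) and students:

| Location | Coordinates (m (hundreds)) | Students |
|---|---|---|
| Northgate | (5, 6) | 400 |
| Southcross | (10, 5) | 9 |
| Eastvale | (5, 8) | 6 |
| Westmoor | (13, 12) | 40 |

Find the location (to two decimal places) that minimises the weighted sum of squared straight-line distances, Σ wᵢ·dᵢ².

The minimiser of Σwᵢ‖p−pᵢ‖² is the weighted centroid p* = (Σwᵢpᵢ)/(Σwᵢ).
Σwᵢ = 455.
Σwᵢxᵢ = 400·5 + 9·10 + 6·5 + 40·13 = 2640.
Σwᵢyᵢ = 400·6 + 9·5 + 6·8 + 40·12 = 2973.
x* = 2640/455 = 5.80, y* = 2973/455 = 6.53.

(5.80, 6.53)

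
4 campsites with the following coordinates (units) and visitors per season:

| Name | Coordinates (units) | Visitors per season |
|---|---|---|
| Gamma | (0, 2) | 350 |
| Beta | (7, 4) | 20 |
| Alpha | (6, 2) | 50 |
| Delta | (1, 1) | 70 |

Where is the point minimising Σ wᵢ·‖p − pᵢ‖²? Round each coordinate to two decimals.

The minimiser of Σwᵢ‖p−pᵢ‖² is the weighted centroid p* = (Σwᵢpᵢ)/(Σwᵢ).
Σwᵢ = 490.
Σwᵢxᵢ = 350·0 + 20·7 + 50·6 + 70·1 = 510.
Σwᵢyᵢ = 350·2 + 20·4 + 50·2 + 70·1 = 950.
x* = 510/490 = 1.04, y* = 950/490 = 1.94.

(1.04, 1.94)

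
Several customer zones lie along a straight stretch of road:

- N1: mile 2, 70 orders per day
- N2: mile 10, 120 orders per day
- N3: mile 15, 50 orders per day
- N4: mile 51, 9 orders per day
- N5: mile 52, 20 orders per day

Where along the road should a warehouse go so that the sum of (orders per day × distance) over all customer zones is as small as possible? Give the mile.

For a sum of weighted absolute distances on a line, the optimum is the weighted median (not the mean). Total weight W = 269; half-weight = 134.5.
Sort by position and accumulate weight:
  mile 2 (N1, w=70) → cum 70
  mile 10 (N2, w=120) → cum 190  ≥ 134.5 → median here
  mile 15 (N3, w=50) → cum 240
  mile 51 (N4, w=9) → cum 249
  mile 52 (N5, w=20) → cum 269
Optimal location: mile 10.

x = 10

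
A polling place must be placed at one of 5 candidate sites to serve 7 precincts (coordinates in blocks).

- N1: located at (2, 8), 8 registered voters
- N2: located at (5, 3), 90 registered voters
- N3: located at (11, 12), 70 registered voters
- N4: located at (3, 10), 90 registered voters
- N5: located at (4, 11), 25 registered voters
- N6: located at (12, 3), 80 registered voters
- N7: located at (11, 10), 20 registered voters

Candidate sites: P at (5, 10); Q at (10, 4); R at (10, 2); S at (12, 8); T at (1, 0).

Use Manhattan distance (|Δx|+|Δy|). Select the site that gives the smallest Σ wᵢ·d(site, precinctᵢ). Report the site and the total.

P, total 2700 blocks

Total weighted distance at each candidate:
  P (5, 10): total = 2700
  Q (10, 4): total = 3141
  R (10, 2): total = 3567
  S (12, 8): total = 3235
  T (1, 0): total = 5192
Minimum is at P with total 2700 blocks.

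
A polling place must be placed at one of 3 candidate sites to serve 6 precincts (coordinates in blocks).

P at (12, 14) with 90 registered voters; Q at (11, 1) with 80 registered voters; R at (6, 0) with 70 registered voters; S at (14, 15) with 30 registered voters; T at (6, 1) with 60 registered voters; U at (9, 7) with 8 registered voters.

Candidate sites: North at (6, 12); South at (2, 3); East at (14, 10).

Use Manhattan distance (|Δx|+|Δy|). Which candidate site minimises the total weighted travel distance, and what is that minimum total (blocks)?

North, total 3894 blocks

Total weighted distance at each candidate:
  North (6, 12): total = 3894
  South (2, 3): total = 4428
  East (14, 10): total = 3994
Minimum is at North with total 3894 blocks.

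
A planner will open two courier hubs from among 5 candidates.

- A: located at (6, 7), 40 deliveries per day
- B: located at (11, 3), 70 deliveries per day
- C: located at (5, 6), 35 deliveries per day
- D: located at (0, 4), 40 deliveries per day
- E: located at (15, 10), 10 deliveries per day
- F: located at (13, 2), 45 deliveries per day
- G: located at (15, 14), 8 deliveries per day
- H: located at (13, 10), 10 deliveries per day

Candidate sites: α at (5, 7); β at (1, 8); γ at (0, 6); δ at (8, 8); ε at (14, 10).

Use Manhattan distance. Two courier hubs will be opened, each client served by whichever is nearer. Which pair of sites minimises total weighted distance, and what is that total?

Evaluate every pair (each demand assigned to the nearer of the two):
  {α, ε}: total = 1560
  {γ, δ}: total = 1694
  {γ, ε}: total = 1700
  {α, δ}: total = 1714
  {δ, ε}: total = 1800
  {β, δ}: total = 1814
  {β, ε}: total = 1815
  {α, γ}: total = 1816
  {α, β}: total = 1936
  {β, γ}: total = 2700
Best pair: {α, ε} with total 1560.

{α, ε}, total 1560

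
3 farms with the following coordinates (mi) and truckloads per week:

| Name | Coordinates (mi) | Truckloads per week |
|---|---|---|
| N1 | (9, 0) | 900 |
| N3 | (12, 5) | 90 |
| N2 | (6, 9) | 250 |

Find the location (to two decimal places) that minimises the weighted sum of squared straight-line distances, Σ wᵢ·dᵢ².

(8.61, 2.18)

The minimiser of Σwᵢ‖p−pᵢ‖² is the weighted centroid p* = (Σwᵢpᵢ)/(Σwᵢ).
Σwᵢ = 1240.
Σwᵢxᵢ = 900·9 + 90·12 + 250·6 = 10680.
Σwᵢyᵢ = 900·0 + 90·5 + 250·9 = 2700.
x* = 10680/1240 = 8.61, y* = 2700/1240 = 2.18.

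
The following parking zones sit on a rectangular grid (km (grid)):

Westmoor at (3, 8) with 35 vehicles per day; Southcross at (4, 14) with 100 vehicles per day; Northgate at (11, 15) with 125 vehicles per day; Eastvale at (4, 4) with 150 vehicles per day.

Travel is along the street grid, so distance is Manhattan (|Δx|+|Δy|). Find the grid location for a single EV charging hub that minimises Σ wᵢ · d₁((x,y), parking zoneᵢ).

(4, 14)

Manhattan distance separates: Σwᵢ(|x−xᵢ|+|y−yᵢ|) = Σwᵢ|x−xᵢ| + Σwᵢ|y−yᵢ|, so x and y are optimised independently as 1-D weighted medians.
Total weight W = 410; half = 205.
x-coordinate, sorted with cumulative weight:
  x=3 (Westmoor, w=35) cum 35
  x=4 (Southcross, w=100) cum 135
  x=4 (Eastvale, w=150) cum 285  ← median
  x=11 (Northgate, w=125) cum 410
⇒ x* = 4
y-coordinate, sorted with cumulative weight:
  y=4 (Eastvale, w=150) cum 150
  y=8 (Westmoor, w=35) cum 185
  y=14 (Southcross, w=100) cum 285  ← median
  y=15 (Northgate, w=125) cum 410
⇒ y* = 14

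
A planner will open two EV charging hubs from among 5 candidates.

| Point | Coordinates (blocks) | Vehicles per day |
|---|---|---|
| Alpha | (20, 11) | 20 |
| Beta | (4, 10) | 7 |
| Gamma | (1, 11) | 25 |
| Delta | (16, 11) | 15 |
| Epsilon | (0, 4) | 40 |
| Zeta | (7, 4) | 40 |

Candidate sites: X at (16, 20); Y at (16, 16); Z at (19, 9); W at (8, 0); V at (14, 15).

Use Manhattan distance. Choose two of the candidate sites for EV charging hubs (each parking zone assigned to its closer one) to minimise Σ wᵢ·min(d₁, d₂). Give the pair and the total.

{Z, W}, total 1363

Evaluate every pair (each demand assigned to the nearer of the two):
  {Z, W}: total = 1363
  {Y, W}: total = 1483
  {W, V}: total = 1493
  {X, W}: total = 1623
  {Z, V}: total = 2305
  {X, Z}: total = 2387
  {Y, Z}: total = 2387
  {Y, V}: total = 2505
  {X, V}: total = 2540
  {X, Y}: total = 2841
Best pair: {Z, W} with total 1363.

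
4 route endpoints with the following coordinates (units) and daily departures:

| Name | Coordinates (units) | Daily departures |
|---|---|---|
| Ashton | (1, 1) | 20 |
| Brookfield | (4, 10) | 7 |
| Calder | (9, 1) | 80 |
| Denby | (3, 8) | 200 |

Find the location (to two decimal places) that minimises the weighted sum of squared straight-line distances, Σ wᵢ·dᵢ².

(4.46, 5.77)

The minimiser of Σwᵢ‖p−pᵢ‖² is the weighted centroid p* = (Σwᵢpᵢ)/(Σwᵢ).
Σwᵢ = 307.
Σwᵢxᵢ = 20·1 + 7·4 + 80·9 + 200·3 = 1368.
Σwᵢyᵢ = 20·1 + 7·10 + 80·1 + 200·8 = 1770.
x* = 1368/307 = 4.46, y* = 1770/307 = 5.77.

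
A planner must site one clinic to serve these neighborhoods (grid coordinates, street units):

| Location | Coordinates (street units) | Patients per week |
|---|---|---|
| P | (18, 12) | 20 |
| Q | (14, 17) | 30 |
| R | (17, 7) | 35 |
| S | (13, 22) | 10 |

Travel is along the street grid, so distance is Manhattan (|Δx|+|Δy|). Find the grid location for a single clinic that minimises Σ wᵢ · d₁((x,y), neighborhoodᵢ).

(17, 12)

Manhattan distance separates: Σwᵢ(|x−xᵢ|+|y−yᵢ|) = Σwᵢ|x−xᵢ| + Σwᵢ|y−yᵢ|, so x and y are optimised independently as 1-D weighted medians.
Total weight W = 95; half = 47.5.
x-coordinate, sorted with cumulative weight:
  x=13 (S, w=10) cum 10
  x=14 (Q, w=30) cum 40
  x=17 (R, w=35) cum 75  ← median
  x=18 (P, w=20) cum 95
⇒ x* = 17
y-coordinate, sorted with cumulative weight:
  y=7 (R, w=35) cum 35
  y=12 (P, w=20) cum 55  ← median
  y=17 (Q, w=30) cum 85
  y=22 (S, w=10) cum 95
⇒ y* = 12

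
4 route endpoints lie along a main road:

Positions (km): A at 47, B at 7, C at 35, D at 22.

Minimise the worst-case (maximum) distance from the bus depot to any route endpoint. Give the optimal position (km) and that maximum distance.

location 27, max distance 20

The 1-center on a line is the midpoint of the two extreme points: leftmost at 7, rightmost at 47.
Optimal location = (7 + 47)/2 = 27; maximum distance = (47 − 7)/2 = 20.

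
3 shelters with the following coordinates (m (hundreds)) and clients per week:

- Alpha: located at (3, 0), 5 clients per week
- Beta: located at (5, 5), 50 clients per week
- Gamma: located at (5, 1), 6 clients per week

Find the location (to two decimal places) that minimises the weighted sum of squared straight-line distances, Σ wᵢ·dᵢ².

The minimiser of Σwᵢ‖p−pᵢ‖² is the weighted centroid p* = (Σwᵢpᵢ)/(Σwᵢ).
Σwᵢ = 61.
Σwᵢxᵢ = 5·3 + 50·5 + 6·5 = 295.
Σwᵢyᵢ = 5·0 + 50·5 + 6·1 = 256.
x* = 295/61 = 4.84, y* = 256/61 = 4.20.

(4.84, 4.20)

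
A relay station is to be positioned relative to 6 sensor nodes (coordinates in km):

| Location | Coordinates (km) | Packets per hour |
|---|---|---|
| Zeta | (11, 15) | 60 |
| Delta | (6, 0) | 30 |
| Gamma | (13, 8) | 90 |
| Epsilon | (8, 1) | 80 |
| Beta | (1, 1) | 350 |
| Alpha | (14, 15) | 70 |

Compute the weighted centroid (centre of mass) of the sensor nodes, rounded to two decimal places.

(5.85, 4.56)

The minimiser of Σwᵢ‖p−pᵢ‖² is the weighted centroid p* = (Σwᵢpᵢ)/(Σwᵢ).
Σwᵢ = 680.
Σwᵢxᵢ = 60·11 + 30·6 + 90·13 + 80·8 + 350·1 + 70·14 = 3980.
Σwᵢyᵢ = 60·15 + 30·0 + 90·8 + 80·1 + 350·1 + 70·15 = 3100.
x* = 3980/680 = 5.85, y* = 3100/680 = 4.56.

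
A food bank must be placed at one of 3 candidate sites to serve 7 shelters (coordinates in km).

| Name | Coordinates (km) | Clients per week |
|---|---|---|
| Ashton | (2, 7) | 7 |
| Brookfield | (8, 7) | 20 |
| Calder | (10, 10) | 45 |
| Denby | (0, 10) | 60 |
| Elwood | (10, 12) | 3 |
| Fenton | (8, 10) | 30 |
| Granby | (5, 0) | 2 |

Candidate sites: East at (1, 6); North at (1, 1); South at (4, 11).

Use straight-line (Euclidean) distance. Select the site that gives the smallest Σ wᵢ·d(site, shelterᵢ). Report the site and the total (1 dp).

Total weighted distance at each candidate:
  East (1, 6): total = 1130.6
  North (1, 1): total = 1736.0
  South (4, 11): total = 829.6
Minimum is at South with total 829.6 km.

South, total 829.6 km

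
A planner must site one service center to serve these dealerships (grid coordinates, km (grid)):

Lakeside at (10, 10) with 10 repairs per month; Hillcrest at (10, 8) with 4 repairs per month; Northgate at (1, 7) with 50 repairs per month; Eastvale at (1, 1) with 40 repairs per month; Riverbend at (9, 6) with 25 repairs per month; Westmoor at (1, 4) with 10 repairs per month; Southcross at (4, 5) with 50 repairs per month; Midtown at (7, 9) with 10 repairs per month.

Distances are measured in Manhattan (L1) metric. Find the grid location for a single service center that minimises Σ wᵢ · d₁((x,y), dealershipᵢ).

(1, 5)

Manhattan distance separates: Σwᵢ(|x−xᵢ|+|y−yᵢ|) = Σwᵢ|x−xᵢ| + Σwᵢ|y−yᵢ|, so x and y are optimised independently as 1-D weighted medians.
Total weight W = 199; half = 99.5.
x-coordinate, sorted with cumulative weight:
  x=1 (Northgate, w=50) cum 50
  x=1 (Eastvale, w=40) cum 90
  x=1 (Westmoor, w=10) cum 100  ← median
  x=4 (Southcross, w=50) cum 150
  x=7 (Midtown, w=10) cum 160
  x=9 (Riverbend, w=25) cum 185
  x=10 (Lakeside, w=10) cum 195
  x=10 (Hillcrest, w=4) cum 199
⇒ x* = 1
y-coordinate, sorted with cumulative weight:
  y=1 (Eastvale, w=40) cum 40
  y=4 (Westmoor, w=10) cum 50
  y=5 (Southcross, w=50) cum 100  ← median
  y=6 (Riverbend, w=25) cum 125
  y=7 (Northgate, w=50) cum 175
  y=8 (Hillcrest, w=4) cum 179
  y=9 (Midtown, w=10) cum 189
  y=10 (Lakeside, w=10) cum 199
⇒ y* = 5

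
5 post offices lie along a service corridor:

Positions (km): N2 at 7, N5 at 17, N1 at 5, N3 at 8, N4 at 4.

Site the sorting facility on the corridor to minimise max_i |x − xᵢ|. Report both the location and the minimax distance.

The 1-center on a line is the midpoint of the two extreme points: leftmost at 4, rightmost at 17.
Optimal location = (4 + 17)/2 = 10.5; maximum distance = (17 − 4)/2 = 6.5.

location 10.5, max distance 6.5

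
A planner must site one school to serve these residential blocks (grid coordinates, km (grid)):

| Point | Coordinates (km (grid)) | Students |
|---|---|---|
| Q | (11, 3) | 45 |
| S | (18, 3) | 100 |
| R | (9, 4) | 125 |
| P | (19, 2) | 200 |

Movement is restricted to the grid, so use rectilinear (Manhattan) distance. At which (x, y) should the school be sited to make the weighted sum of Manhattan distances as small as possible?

(18, 3)

Manhattan distance separates: Σwᵢ(|x−xᵢ|+|y−yᵢ|) = Σwᵢ|x−xᵢ| + Σwᵢ|y−yᵢ|, so x and y are optimised independently as 1-D weighted medians.
Total weight W = 470; half = 235.
x-coordinate, sorted with cumulative weight:
  x=9 (R, w=125) cum 125
  x=11 (Q, w=45) cum 170
  x=18 (S, w=100) cum 270  ← median
  x=19 (P, w=200) cum 470
⇒ x* = 18
y-coordinate, sorted with cumulative weight:
  y=2 (P, w=200) cum 200
  y=3 (Q, w=45) cum 245  ← median
  y=3 (S, w=100) cum 345
  y=4 (R, w=125) cum 470
⇒ y* = 3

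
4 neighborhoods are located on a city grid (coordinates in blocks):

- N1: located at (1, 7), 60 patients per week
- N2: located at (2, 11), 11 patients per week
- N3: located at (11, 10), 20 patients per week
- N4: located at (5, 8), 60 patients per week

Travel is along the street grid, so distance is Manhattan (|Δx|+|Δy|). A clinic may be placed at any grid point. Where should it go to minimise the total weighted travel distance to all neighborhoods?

Manhattan distance separates: Σwᵢ(|x−xᵢ|+|y−yᵢ|) = Σwᵢ|x−xᵢ| + Σwᵢ|y−yᵢ|, so x and y are optimised independently as 1-D weighted medians.
Total weight W = 151; half = 75.5.
x-coordinate, sorted with cumulative weight:
  x=1 (N1, w=60) cum 60
  x=2 (N2, w=11) cum 71
  x=5 (N4, w=60) cum 131  ← median
  x=11 (N3, w=20) cum 151
⇒ x* = 5
y-coordinate, sorted with cumulative weight:
  y=7 (N1, w=60) cum 60
  y=8 (N4, w=60) cum 120  ← median
  y=10 (N3, w=20) cum 140
  y=11 (N2, w=11) cum 151
⇒ y* = 8

(5, 8)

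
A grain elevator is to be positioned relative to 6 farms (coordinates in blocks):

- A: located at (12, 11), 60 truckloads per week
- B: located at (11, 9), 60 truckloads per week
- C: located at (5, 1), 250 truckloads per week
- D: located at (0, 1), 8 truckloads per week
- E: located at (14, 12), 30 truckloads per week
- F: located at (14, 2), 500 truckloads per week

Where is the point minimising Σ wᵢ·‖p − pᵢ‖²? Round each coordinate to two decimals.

The minimiser of Σwᵢ‖p−pᵢ‖² is the weighted centroid p* = (Σwᵢpᵢ)/(Σwᵢ).
Σwᵢ = 908.
Σwᵢxᵢ = 60·12 + 60·11 + 250·5 + 8·0 + 30·14 + 500·14 = 10050.
Σwᵢyᵢ = 60·11 + 60·9 + 250·1 + 8·1 + 30·12 + 500·2 = 2818.
x* = 10050/908 = 11.07, y* = 2818/908 = 3.10.

(11.07, 3.10)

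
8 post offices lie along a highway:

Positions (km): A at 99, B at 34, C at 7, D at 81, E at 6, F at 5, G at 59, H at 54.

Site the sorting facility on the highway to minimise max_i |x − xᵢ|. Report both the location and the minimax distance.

location 52, max distance 47

The 1-center on a line is the midpoint of the two extreme points: leftmost at 5, rightmost at 99.
Optimal location = (5 + 99)/2 = 52; maximum distance = (99 − 5)/2 = 47.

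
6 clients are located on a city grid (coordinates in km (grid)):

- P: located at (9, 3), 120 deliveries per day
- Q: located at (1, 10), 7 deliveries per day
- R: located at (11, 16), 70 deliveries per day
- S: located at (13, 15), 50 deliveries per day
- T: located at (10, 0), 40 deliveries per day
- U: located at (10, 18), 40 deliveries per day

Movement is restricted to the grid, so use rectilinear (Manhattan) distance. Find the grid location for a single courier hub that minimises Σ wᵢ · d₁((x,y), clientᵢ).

Manhattan distance separates: Σwᵢ(|x−xᵢ|+|y−yᵢ|) = Σwᵢ|x−xᵢ| + Σwᵢ|y−yᵢ|, so x and y are optimised independently as 1-D weighted medians.
Total weight W = 327; half = 163.5.
x-coordinate, sorted with cumulative weight:
  x=1 (Q, w=7) cum 7
  x=9 (P, w=120) cum 127
  x=10 (T, w=40) cum 167  ← median
  x=10 (U, w=40) cum 207
  x=11 (R, w=70) cum 277
  x=13 (S, w=50) cum 327
⇒ x* = 10
y-coordinate, sorted with cumulative weight:
  y=0 (T, w=40) cum 40
  y=3 (P, w=120) cum 160
  y=10 (Q, w=7) cum 167  ← median
  y=15 (S, w=50) cum 217
  y=16 (R, w=70) cum 287
  y=18 (U, w=40) cum 327
⇒ y* = 10

(10, 10)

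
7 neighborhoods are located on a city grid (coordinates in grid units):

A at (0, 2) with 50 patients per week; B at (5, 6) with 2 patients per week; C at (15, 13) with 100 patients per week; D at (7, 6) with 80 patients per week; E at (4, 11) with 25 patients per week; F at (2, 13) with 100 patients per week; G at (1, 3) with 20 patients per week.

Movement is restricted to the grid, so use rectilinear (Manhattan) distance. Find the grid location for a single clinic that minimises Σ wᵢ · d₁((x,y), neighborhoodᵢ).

Manhattan distance separates: Σwᵢ(|x−xᵢ|+|y−yᵢ|) = Σwᵢ|x−xᵢ| + Σwᵢ|y−yᵢ|, so x and y are optimised independently as 1-D weighted medians.
Total weight W = 377; half = 188.5.
x-coordinate, sorted with cumulative weight:
  x=0 (A, w=50) cum 50
  x=1 (G, w=20) cum 70
  x=2 (F, w=100) cum 170
  x=4 (E, w=25) cum 195  ← median
  x=5 (B, w=2) cum 197
  x=7 (D, w=80) cum 277
  x=15 (C, w=100) cum 377
⇒ x* = 4
y-coordinate, sorted with cumulative weight:
  y=2 (A, w=50) cum 50
  y=3 (G, w=20) cum 70
  y=6 (B, w=2) cum 72
  y=6 (D, w=80) cum 152
  y=11 (E, w=25) cum 177
  y=13 (C, w=100) cum 277  ← median
  y=13 (F, w=100) cum 377
⇒ y* = 13

(4, 13)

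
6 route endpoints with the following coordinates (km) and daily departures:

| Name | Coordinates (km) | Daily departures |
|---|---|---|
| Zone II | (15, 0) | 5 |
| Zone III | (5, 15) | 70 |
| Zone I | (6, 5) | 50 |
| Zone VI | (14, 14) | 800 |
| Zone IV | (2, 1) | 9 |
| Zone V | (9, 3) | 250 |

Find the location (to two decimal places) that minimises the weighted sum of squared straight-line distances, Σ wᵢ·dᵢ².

The minimiser of Σwᵢ‖p−pᵢ‖² is the weighted centroid p* = (Σwᵢpᵢ)/(Σwᵢ).
Σwᵢ = 1184.
Σwᵢxᵢ = 5·15 + 70·5 + 50·6 + 800·14 + 9·2 + 250·9 = 14193.
Σwᵢyᵢ = 5·0 + 70·15 + 50·5 + 800·14 + 9·1 + 250·3 = 13259.
x* = 14193/1184 = 11.99, y* = 13259/1184 = 11.20.

(11.99, 11.20)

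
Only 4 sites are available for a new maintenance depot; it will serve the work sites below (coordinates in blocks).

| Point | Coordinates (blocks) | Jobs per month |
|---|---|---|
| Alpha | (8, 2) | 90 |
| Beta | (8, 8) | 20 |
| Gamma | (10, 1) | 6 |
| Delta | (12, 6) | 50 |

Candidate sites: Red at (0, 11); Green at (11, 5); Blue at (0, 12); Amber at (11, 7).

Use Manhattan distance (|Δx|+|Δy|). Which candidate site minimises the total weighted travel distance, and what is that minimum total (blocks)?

Green, total 790 blocks

Total weighted distance at each candidate:
  Red (0, 11): total = 2720
  Green (11, 5): total = 790
  Blue (0, 12): total = 2886
  Amber (11, 7): total = 942
Minimum is at Green with total 790 blocks.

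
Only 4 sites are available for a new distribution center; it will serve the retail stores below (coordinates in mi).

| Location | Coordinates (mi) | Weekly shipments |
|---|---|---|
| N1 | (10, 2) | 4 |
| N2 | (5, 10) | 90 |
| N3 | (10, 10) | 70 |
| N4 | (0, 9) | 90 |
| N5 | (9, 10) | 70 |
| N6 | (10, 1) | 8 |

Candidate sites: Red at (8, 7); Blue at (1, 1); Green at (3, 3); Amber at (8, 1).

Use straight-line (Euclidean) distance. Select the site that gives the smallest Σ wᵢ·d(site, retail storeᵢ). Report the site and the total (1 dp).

Red, total 1669.9 mi

Total weighted distance at each candidate:
  Red (8, 7): total = 1669.9
  Blue (1, 1): total = 3454.1
  Green (3, 3): total = 2683.8
  Amber (8, 1): total = 3176.2
Minimum is at Red with total 1669.9 mi.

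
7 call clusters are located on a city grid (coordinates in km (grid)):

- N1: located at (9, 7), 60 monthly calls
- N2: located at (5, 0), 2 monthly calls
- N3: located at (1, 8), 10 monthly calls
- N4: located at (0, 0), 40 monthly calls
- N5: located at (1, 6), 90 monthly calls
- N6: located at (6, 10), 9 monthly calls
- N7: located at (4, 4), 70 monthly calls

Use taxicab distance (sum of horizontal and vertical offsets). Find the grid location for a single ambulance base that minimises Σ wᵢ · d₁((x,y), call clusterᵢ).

(4, 6)

Manhattan distance separates: Σwᵢ(|x−xᵢ|+|y−yᵢ|) = Σwᵢ|x−xᵢ| + Σwᵢ|y−yᵢ|, so x and y are optimised independently as 1-D weighted medians.
Total weight W = 281; half = 140.5.
x-coordinate, sorted with cumulative weight:
  x=0 (N4, w=40) cum 40
  x=1 (N3, w=10) cum 50
  x=1 (N5, w=90) cum 140
  x=4 (N7, w=70) cum 210  ← median
  x=5 (N2, w=2) cum 212
  x=6 (N6, w=9) cum 221
  x=9 (N1, w=60) cum 281
⇒ x* = 4
y-coordinate, sorted with cumulative weight:
  y=0 (N2, w=2) cum 2
  y=0 (N4, w=40) cum 42
  y=4 (N7, w=70) cum 112
  y=6 (N5, w=90) cum 202  ← median
  y=7 (N1, w=60) cum 262
  y=8 (N3, w=10) cum 272
  y=10 (N6, w=9) cum 281
⇒ y* = 6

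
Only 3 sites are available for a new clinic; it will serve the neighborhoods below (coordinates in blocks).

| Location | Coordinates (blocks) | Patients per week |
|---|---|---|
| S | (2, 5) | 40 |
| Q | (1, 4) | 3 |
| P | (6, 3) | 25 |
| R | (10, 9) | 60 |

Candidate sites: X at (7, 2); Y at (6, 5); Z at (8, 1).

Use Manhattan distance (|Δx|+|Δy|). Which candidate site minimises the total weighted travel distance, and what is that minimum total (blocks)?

Total weighted distance at each candidate:
  X (7, 2): total = 994
  Y (6, 5): total = 708
  Z (8, 1): total = 1130
Minimum is at Y with total 708 blocks.

Y, total 708 blocks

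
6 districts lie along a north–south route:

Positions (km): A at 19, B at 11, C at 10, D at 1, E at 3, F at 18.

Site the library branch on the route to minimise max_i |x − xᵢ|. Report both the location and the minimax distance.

The 1-center on a line is the midpoint of the two extreme points: leftmost at 1, rightmost at 19.
Optimal location = (1 + 19)/2 = 10; maximum distance = (19 − 1)/2 = 9.

location 10, max distance 9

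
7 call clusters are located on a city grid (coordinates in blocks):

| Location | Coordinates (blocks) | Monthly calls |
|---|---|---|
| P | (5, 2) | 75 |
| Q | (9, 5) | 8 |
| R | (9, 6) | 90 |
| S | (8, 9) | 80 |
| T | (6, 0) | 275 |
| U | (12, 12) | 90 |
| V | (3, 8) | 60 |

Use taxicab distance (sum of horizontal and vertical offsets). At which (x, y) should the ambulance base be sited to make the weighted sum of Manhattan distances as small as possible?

Manhattan distance separates: Σwᵢ(|x−xᵢ|+|y−yᵢ|) = Σwᵢ|x−xᵢ| + Σwᵢ|y−yᵢ|, so x and y are optimised independently as 1-D weighted medians.
Total weight W = 678; half = 339.
x-coordinate, sorted with cumulative weight:
  x=3 (V, w=60) cum 60
  x=5 (P, w=75) cum 135
  x=6 (T, w=275) cum 410  ← median
  x=8 (S, w=80) cum 490
  x=9 (Q, w=8) cum 498
  x=9 (R, w=90) cum 588
  x=12 (U, w=90) cum 678
⇒ x* = 6
y-coordinate, sorted with cumulative weight:
  y=0 (T, w=275) cum 275
  y=2 (P, w=75) cum 350  ← median
  y=5 (Q, w=8) cum 358
  y=6 (R, w=90) cum 448
  y=8 (V, w=60) cum 508
  y=9 (S, w=80) cum 588
  y=12 (U, w=90) cum 678
⇒ y* = 2

(6, 2)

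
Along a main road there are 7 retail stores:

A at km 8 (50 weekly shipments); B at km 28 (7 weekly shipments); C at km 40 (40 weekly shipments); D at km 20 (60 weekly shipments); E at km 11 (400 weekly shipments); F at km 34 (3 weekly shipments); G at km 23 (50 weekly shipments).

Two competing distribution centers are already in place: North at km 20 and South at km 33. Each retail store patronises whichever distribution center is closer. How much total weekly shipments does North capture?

The indifferent point is the midpoint (20+33)/2 = 26.5; retail stores left of it (closer to North at 20) go to North, those right go to South.
  A at 8 (w=50) → North
  E at 11 (w=400) → North
  D at 20 (w=60) → North
  G at 23 (w=50) → North
  B at 28 (w=7) → South
  F at 34 (w=3) → South
  C at 40 (w=40) → South
North captures 560; South captures 50.

560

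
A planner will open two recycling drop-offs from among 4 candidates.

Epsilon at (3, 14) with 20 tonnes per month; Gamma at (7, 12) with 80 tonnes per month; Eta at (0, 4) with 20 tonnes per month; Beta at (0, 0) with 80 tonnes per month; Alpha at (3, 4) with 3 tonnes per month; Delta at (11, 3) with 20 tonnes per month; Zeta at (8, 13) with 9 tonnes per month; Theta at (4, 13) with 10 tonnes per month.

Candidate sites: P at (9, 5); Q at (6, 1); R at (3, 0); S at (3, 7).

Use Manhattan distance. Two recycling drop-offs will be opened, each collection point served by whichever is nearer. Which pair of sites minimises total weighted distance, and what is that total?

Evaluate every pair (each demand assigned to the nearer of the two):
  {R, S}: total = 1618
  {P, R}: total = 1683
  {Q, S}: total = 1858
  {P, S}: total = 2020
  {Q, R}: total = 2038
  {P, Q}: total = 2069
Best pair: {R, S} with total 1618.

{R, S}, total 1618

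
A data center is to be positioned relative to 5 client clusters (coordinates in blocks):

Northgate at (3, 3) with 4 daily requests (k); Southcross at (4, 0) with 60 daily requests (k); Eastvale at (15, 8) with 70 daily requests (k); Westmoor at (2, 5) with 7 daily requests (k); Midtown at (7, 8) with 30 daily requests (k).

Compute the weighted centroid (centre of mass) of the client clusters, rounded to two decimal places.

The minimiser of Σwᵢ‖p−pᵢ‖² is the weighted centroid p* = (Σwᵢpᵢ)/(Σwᵢ).
Σwᵢ = 171.
Σwᵢxᵢ = 4·3 + 60·4 + 70·15 + 7·2 + 30·7 = 1526.
Σwᵢyᵢ = 4·3 + 60·0 + 70·8 + 7·5 + 30·8 = 847.
x* = 1526/171 = 8.92, y* = 847/171 = 4.95.

(8.92, 4.95)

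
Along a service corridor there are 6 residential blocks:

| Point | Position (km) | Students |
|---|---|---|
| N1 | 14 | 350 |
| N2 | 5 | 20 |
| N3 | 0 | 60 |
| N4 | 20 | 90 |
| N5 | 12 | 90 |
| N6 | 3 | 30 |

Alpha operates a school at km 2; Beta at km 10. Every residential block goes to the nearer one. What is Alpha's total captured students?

The indifferent point is the midpoint (2+10)/2 = 6; residential blocks left of it (closer to Alpha at 2) go to Alpha, those right go to Beta.
  N3 at 0 (w=60) → Alpha
  N6 at 3 (w=30) → Alpha
  N2 at 5 (w=20) → Alpha
  N5 at 12 (w=90) → Beta
  N1 at 14 (w=350) → Beta
  N4 at 20 (w=90) → Beta
Alpha captures 110; Beta captures 530.

110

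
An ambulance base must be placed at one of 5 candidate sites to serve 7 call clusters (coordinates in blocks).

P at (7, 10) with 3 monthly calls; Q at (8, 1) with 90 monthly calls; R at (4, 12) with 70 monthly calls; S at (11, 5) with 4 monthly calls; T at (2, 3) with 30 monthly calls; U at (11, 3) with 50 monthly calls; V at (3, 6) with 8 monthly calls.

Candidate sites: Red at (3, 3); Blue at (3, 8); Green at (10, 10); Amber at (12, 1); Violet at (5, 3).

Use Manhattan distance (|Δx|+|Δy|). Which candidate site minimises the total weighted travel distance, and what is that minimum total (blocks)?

Violet, total 1639 blocks

Total weighted distance at each candidate:
  Red (3, 3): total = 1857
  Blue (3, 8): total = 2338
  Green (10, 10): total = 2521
  Amber (12, 1): total = 2374
  Violet (5, 3): total = 1639
Minimum is at Violet with total 1639 blocks.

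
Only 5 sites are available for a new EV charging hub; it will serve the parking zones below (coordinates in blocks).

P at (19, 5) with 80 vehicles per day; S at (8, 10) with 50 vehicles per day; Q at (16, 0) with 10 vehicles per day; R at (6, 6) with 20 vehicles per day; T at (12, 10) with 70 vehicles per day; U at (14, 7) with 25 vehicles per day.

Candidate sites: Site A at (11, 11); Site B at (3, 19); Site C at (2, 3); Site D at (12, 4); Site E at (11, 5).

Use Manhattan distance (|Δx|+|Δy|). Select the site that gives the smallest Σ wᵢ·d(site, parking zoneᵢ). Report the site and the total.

Site E, total 1805 blocks

Total weighted distance at each candidate:
  Site A (11, 11): total = 1995
  Site B (3, 19): total = 5575
  Site C (2, 3): total = 4070
  Site D (12, 4): total = 1925
  Site E (11, 5): total = 1805
Minimum is at Site E with total 1805 blocks.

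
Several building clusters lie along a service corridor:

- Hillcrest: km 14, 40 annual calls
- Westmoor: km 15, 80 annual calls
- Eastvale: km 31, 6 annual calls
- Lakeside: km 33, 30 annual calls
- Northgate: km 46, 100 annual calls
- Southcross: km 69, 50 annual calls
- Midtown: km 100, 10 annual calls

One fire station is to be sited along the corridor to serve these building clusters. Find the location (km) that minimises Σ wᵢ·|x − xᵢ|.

For a sum of weighted absolute distances on a line, the optimum is the weighted median (not the mean). Total weight W = 316; half-weight = 158.
Sort by position and accumulate weight:
  km 14 (Hillcrest, w=40) → cum 40
  km 15 (Westmoor, w=80) → cum 120
  km 31 (Eastvale, w=6) → cum 126
  km 33 (Lakeside, w=30) → cum 156
  km 46 (Northgate, w=100) → cum 256  ≥ 158 → median here
  km 69 (Southcross, w=50) → cum 306
  km 100 (Midtown, w=10) → cum 316
Optimal location: km 46.

x = 46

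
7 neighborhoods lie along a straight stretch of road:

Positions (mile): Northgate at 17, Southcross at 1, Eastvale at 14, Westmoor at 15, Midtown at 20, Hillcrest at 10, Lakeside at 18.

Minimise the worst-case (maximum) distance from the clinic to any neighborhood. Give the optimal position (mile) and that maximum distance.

The 1-center on a line is the midpoint of the two extreme points: leftmost at 1, rightmost at 20.
Optimal location = (1 + 20)/2 = 10.5; maximum distance = (20 − 1)/2 = 9.5.

location 10.5, max distance 9.5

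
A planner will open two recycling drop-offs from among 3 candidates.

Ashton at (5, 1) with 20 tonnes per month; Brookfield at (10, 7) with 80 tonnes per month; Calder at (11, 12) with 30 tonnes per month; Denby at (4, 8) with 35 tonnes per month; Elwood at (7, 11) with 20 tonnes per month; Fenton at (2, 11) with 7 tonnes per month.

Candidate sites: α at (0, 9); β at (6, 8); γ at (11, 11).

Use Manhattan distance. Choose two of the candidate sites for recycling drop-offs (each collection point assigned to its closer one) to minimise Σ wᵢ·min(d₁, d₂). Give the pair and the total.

Evaluate every pair (each demand assigned to the nearer of the two):
  {β, γ}: total = 789
  {α, γ}: total = 973
  {α, β}: total = 1008
Best pair: {β, γ} with total 789.

{β, γ}, total 789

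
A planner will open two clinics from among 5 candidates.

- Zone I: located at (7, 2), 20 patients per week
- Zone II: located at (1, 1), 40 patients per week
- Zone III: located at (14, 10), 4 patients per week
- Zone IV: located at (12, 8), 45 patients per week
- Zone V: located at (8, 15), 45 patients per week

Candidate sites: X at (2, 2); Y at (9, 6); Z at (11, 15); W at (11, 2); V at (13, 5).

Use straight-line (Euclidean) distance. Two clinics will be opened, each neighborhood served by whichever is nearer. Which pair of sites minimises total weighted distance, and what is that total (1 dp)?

Evaluate every pair (each demand assigned to the nearer of the two):
  {X, Z}: total = 633.1
  {X, Y}: total = 741.4
  {Y, Z}: total = 787.4
  {X, V}: total = 822.4
  {Z, W}: total = 914.0
  {Z, V}: total = 937.8
  {Y, V}: total = 1037.0
  {X, W}: total = 1044.8
  {Y, W}: total = 1052.7
  {W, V}: total = 1147.8
Best pair: {X, Z} with total 633.1.

{X, Z}, total 633.1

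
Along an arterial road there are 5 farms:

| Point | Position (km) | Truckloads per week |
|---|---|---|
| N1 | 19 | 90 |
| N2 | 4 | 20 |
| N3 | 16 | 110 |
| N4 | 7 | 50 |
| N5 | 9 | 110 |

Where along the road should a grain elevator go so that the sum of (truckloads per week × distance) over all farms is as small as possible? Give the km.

x = 16

For a sum of weighted absolute distances on a line, the optimum is the weighted median (not the mean). Total weight W = 380; half-weight = 190.
Sort by position and accumulate weight:
  km 4 (N2, w=20) → cum 20
  km 7 (N4, w=50) → cum 70
  km 9 (N5, w=110) → cum 180
  km 16 (N3, w=110) → cum 290  ≥ 190 → median here
  km 19 (N1, w=90) → cum 380
Optimal location: km 16.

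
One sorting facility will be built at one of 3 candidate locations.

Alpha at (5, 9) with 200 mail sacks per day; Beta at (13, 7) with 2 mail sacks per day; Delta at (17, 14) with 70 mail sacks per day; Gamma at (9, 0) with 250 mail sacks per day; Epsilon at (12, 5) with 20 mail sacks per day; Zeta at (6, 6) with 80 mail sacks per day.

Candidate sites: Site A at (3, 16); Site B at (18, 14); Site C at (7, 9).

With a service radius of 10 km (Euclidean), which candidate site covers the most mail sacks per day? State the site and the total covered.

Site C, covering 552

Coverage radius r = 10 km; a point is covered iff (Δx)²+(Δy)² ≤ 10² = 100.
  Site A (3, 16): covers {Alpha} → 200
  Site B (18, 14): covers {Beta, Delta} → 72
  Site C (7, 9): covers {Alpha, Beta, Gamma, Epsilon, Zeta} → 552
Maximum coverage at Site C: 552 mail sacks per day.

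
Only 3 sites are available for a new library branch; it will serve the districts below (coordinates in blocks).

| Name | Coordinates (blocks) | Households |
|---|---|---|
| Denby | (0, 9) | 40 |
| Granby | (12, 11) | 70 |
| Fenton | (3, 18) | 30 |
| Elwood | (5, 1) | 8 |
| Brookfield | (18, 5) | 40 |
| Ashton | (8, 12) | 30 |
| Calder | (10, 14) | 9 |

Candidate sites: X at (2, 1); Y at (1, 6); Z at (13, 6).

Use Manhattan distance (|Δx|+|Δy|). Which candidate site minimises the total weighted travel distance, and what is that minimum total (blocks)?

Total weighted distance at each candidate:
  X (2, 1): total = 3863
  Y (1, 6): total = 3035
  Z (13, 6): total = 2493
Minimum is at Z with total 2493 blocks.

Z, total 2493 blocks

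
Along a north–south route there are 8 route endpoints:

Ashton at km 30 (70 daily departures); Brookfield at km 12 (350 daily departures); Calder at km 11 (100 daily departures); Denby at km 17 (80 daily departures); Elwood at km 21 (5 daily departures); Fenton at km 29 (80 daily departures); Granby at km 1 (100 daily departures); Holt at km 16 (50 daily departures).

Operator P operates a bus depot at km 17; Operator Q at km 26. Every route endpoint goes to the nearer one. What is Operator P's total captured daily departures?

685

The indifferent point is the midpoint (17+26)/2 = 21.5; route endpoints left of it (closer to Operator P at 17) go to Operator P, those right go to Operator Q.
  Granby at 1 (w=100) → Operator P
  Calder at 11 (w=100) → Operator P
  Brookfield at 12 (w=350) → Operator P
  Holt at 16 (w=50) → Operator P
  Denby at 17 (w=80) → Operator P
  Elwood at 21 (w=5) → Operator P
  Fenton at 29 (w=80) → Operator Q
  Ashton at 30 (w=70) → Operator Q
Operator P captures 685; Operator Q captures 150.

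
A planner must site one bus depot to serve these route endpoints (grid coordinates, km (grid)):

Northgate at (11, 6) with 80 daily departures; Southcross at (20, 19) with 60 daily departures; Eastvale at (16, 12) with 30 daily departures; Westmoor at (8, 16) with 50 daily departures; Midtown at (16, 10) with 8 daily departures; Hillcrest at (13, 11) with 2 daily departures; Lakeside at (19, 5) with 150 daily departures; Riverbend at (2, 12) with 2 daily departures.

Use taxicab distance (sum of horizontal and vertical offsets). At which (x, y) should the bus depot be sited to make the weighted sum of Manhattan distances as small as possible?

Manhattan distance separates: Σwᵢ(|x−xᵢ|+|y−yᵢ|) = Σwᵢ|x−xᵢ| + Σwᵢ|y−yᵢ|, so x and y are optimised independently as 1-D weighted medians.
Total weight W = 382; half = 191.
x-coordinate, sorted with cumulative weight:
  x=2 (Riverbend, w=2) cum 2
  x=8 (Westmoor, w=50) cum 52
  x=11 (Northgate, w=80) cum 132
  x=13 (Hillcrest, w=2) cum 134
  x=16 (Eastvale, w=30) cum 164
  x=16 (Midtown, w=8) cum 172
  x=19 (Lakeside, w=150) cum 322  ← median
  x=20 (Southcross, w=60) cum 382
⇒ x* = 19
y-coordinate, sorted with cumulative weight:
  y=5 (Lakeside, w=150) cum 150
  y=6 (Northgate, w=80) cum 230  ← median
  y=10 (Midtown, w=8) cum 238
  y=11 (Hillcrest, w=2) cum 240
  y=12 (Eastvale, w=30) cum 270
  y=12 (Riverbend, w=2) cum 272
  y=16 (Westmoor, w=50) cum 322
  y=19 (Southcross, w=60) cum 382
⇒ y* = 6

(19, 6)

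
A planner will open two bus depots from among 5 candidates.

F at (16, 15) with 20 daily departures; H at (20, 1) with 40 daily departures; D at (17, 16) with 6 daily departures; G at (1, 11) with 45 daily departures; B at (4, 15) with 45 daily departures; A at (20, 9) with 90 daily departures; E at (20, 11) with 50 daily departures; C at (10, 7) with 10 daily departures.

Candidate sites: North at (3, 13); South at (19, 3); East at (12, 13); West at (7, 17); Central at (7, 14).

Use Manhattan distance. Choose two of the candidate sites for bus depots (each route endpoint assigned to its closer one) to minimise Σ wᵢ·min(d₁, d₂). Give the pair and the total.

{North, South}, total 2035

Evaluate every pair (each demand assigned to the nearer of the two):
  {North, South}: total = 2035
  {South, Central}: total = 2157
  {South, West}: total = 2381
  {South, East}: total = 2483
  {North, East}: total = 2943
  {East, Central}: total = 3213
  {East, West}: total = 3393
  {North, Central}: total = 4147
  {West, Central}: total = 4411
  {North, West}: total = 4731
Best pair: {North, South} with total 2035.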